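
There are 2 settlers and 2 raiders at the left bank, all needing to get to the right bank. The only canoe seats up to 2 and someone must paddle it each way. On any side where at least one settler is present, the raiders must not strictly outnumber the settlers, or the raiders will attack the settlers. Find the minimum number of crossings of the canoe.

Counting alone: each trip to the right bank takes at most 2 across and each return brings at least 1 back, so after t trips out (and t−1 returns) at most 2t − (t−1) of the 4 are across; that first reaches 4 at t = 3, so at least 5 crossings are needed.
The plan below uses exactly 5 crossings, so it is optimal:
1. 2 raiders → the right bank.  (the left bank: 2S 0R; the right bank: 0S 2R)
2. 1 raider ← the left bank.  (the left bank: 2S 1R; the right bank: 0S 1R)
3. 2 settlers → the right bank.  (the left bank: 0S 1R; the right bank: 2S 1R)
4. 1 raider ← the left bank.  (the left bank: 0S 2R; the right bank: 2S 0R)
5. 2 raiders → the right bank.  (the left bank: 0S 0R; the right bank: 2S 2R)

5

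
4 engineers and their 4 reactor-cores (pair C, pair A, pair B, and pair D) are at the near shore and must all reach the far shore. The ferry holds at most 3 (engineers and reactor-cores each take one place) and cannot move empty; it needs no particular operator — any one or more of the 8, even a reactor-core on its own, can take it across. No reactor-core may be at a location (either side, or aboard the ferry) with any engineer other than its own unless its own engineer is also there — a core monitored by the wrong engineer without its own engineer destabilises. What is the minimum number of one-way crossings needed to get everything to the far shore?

9

Counting alone: each trip to the far shore takes at most 3 across and each return brings at least 1 back, so after t trips out (and t−1 returns) at most 3t − (t−1) of the 8 are across; that first reaches 8 at t = 4, so at least 7 crossings are needed.
The safety rule pushes this higher. Following every safe sequence of crossings, the most of the 8 that can be at the far shore as the ferry arrives there on crossing 7 is 7 — never all 8.
So no plan with fewer than 9 crossings exists, and this one achieves 9:
1. engineer C and reactor-core C cross → the far shore.
2. engineer C crosses ← the near shore.
3. engineer A, engineer C, and reactor-core A cross → the far shore.
4. engineer C and reactor-core C cross ← the near shore.
5. engineer B, engineer C, and engineer D cross → the far shore.
6. reactor-core A crosses ← the near shore.
7. reactor-core A and reactor-core C cross → the far shore.
8. reactor-core C crosses ← the near shore.
9. reactor-core B, reactor-core C, and reactor-core D cross → the far shore.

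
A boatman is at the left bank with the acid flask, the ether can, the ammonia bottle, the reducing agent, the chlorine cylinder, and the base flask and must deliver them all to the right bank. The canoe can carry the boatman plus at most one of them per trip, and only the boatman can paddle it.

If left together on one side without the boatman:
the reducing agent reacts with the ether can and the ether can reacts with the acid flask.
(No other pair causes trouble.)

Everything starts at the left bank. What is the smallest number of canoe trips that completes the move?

Counting alone: the boatman can take at most 1 across per trip to the right bank, so moving all 6 needs at least 6 loaded trips out, with a return between consecutive ones — at least 11 crossings.
The safety rule pushes this higher. Following every safe sequence of crossings, the most of the 6 that can be at the right bank as the canoe arrives there on crossing 11 is 5 — never all 6.
So no plan with fewer than 13 crossings exists, and this one achieves 13:
1. Boatman goes to the right bank with the ether can.
2. Boatman goes back to the left bank alone.
3. Boatman goes to the right bank with the acid flask.
4. Boatman goes back to the left bank with the ether can.
5. Boatman goes to the right bank with the reducing agent.
6. Boatman goes back to the left bank alone.
7. Boatman goes to the right bank with the ammonia bottle.
8. Boatman goes back to the left bank alone.
9. Boatman goes to the right bank with the chlorine cylinder.
10. Boatman goes back to the left bank alone.
11. Boatman goes to the right bank with the base flask.
12. Boatman goes back to the left bank alone.
13. Boatman goes to the right bank with the ether can.

13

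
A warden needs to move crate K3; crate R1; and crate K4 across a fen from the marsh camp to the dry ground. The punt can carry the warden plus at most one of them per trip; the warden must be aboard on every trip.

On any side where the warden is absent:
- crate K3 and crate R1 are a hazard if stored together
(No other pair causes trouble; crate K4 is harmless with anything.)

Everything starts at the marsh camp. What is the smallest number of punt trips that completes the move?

Counting alone: the warden can take at most 1 across per trip to the dry ground, so moving all 3 needs at least 3 loaded trips out, with a return between consecutive ones — at least 5 crossings.
The plan below uses exactly 5 crossings, so it is optimal:
1. Warden goes to the dry ground with crate K3.
2. Warden goes back to the marsh camp alone.
3. Warden goes to the dry ground with crate K4.
4. Warden goes back to the marsh camp alone.
5. Warden goes to the dry ground with crate R1.

5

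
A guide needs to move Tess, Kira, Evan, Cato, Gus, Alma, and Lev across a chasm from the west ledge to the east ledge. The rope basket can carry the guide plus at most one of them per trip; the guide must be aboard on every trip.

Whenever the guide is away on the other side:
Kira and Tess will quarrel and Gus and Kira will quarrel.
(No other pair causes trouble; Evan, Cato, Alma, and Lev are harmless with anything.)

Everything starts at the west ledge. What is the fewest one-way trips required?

Counting alone: the guide can take at most 1 across per trip to the east ledge, so moving all 7 needs at least 7 loaded trips out, with a return between consecutive ones — at least 13 crossings.
The safety rule pushes this higher. Following every safe sequence of crossings, the most of the 7 that can be at the east ledge as the rope basket arrives there on crossing 13 is 6 — never all 7.
So no plan with fewer than 15 crossings exists, and this one achieves 15:
1. Guide goes to the east ledge with Kira.
2. Guide goes back to the west ledge alone.
3. Guide goes to the east ledge with Tess.
4. Guide goes back to the west ledge with Kira.
5. Guide goes to the east ledge with Gus.
6. Guide goes back to the west ledge alone.
7. Guide goes to the east ledge with Evan.
8. Guide goes back to the west ledge alone.
9. Guide goes to the east ledge with Cato.
10. Guide goes back to the west ledge alone.
11. Guide goes to the east ledge with Alma.
12. Guide goes back to the west ledge alone.
13. Guide goes to the east ledge with Lev.
14. Guide goes back to the west ledge alone.
15. Guide goes to the east ledge with Kira.

15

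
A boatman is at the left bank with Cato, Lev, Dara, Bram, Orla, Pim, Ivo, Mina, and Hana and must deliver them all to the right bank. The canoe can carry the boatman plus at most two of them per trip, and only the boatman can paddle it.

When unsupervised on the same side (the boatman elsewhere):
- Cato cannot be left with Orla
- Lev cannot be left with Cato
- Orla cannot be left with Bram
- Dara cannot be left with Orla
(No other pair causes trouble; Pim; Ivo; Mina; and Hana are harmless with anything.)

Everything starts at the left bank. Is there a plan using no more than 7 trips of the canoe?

No

Counting alone: the boatman can take at most 2 across per trip to the right bank, so moving all 9 needs at least 5 loaded trips out, with a return between consecutive ones — at least 9 crossings.
Since 7 < 9, 7 crossings cannot be enough. (The shortest complete plan in fact takes 9:)
1. Boatman goes to the right bank with Cato and Orla.  [the left bank: Bram, Dara, Hana, Ivo, Lev, Mina, Pim | the right bank: Cato, Orla]
2. Boatman goes back to the left bank with Orla.  [the left bank: Bram, Dara, Hana, Ivo, Lev, Mina, Orla, Pim | the right bank: Cato]
3. Boatman goes to the right bank with Bram and Dara.  [the left bank: Hana, Ivo, Lev, Mina, Orla, Pim | the right bank: Bram, Cato, Dara]
4. Boatman goes back to the left bank alone.  [the left bank: Hana, Ivo, Lev, Mina, Orla, Pim | the right bank: Bram, Cato, Dara]
5. Boatman goes to the right bank with Ivo and Pim.  [the left bank: Hana, Lev, Mina, Orla | the right bank: Bram, Cato, Dara, Ivo, Pim]
6. Boatman goes back to the left bank alone.  [the left bank: Hana, Lev, Mina, Orla | the right bank: Bram, Cato, Dara, Ivo, Pim]
7. Boatman goes to the right bank with Hana and Mina.  [the left bank: Lev, Orla | the right bank: Bram, Cato, Dara, Hana, Ivo, Mina, Pim]
8. Boatman goes back to the left bank alone.  [the left bank: Lev, Orla | the right bank: Bram, Cato, Dara, Hana, Ivo, Mina, Pim]
9. Boatman goes to the right bank with Lev and Orla.  [the left bank: — | the right bank: Bram, Cato, Dara, Hana, Ivo, Lev, Mina, Orla, Pim]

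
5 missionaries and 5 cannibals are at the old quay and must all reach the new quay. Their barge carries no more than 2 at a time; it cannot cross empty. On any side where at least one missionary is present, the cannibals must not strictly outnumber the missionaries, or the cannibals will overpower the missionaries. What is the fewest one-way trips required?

impossible

Following every safe sequence of crossings from the start, the most of the 10 that can be at the new quay as the barge arrives there on crossings 1, 3, 5, 7 is 2, 3, 4, 5 respectively; the best ever achieved is 5 of 10.
From crossing 9 on, no configuration arises that was not already reachable earlier: only 13 distinct safe configurations (who is on which side, and where the barge is) can ever be reached, none of them has everyone across, and every continuation just revisits them. They are: 0 missionaries + 0 cannibals across (barge back at the start); 0 missionaries + 1 cannibal across (barge there); 0 missionaries + 1 cannibal across (barge back at the start); 0 missionaries + 2 cannibals across (barge there); 0 missionaries + 2 cannibals across (barge back at the start); 0 missionaries + 3 cannibals across (barge there); 0 missionaries + 3 cannibals across (barge back at the start); 0 missionaries + 4 cannibals across (barge there); 0 missionaries + 4 cannibals across (barge back at the start); 0 missionaries + 5 cannibals across (barge there); 1 missionary + 1 cannibal across (barge there); 1 missionary + 1 cannibal across (barge back at the start); 2 missionaries + 2 cannibals across (barge there). So no valid plan exists.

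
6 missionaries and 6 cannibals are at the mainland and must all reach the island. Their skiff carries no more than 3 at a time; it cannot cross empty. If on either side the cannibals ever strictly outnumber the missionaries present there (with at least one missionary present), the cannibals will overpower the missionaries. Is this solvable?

Following every safe sequence of crossings from the start, the most of the 12 that can be at the island as the skiff arrives there on crossings 1, 3, 5 is 3, 5, 6 respectively; the best ever achieved is 6 of 12.
From crossing 7 on, no configuration arises that was not already reachable earlier: only 17 distinct safe configurations (who is on which side, and where the skiff is) can ever be reached, none of them has everyone across, and every continuation just revisits them. They are: 0 missionaries + 0 cannibals across (skiff back at the start); 0 missionaries + 1 cannibal across (skiff there); 0 missionaries + 1 cannibal across (skiff back at the start); 0 missionaries + 2 cannibals across (skiff there); 0 missionaries + 2 cannibals across (skiff back at the start); 0 missionaries + 3 cannibals across (skiff there); 0 missionaries + 3 cannibals across (skiff back at the start); 0 missionaries + 4 cannibals across (skiff there); 0 missionaries + 4 cannibals across (skiff back at the start); 0 missionaries + 5 cannibals across (skiff there); 0 missionaries + 5 cannibals across (skiff back at the start); 0 missionaries + 6 cannibals across (skiff there); 1 missionary + 1 cannibal across (skiff there); 1 missionary + 1 cannibal across (skiff back at the start); 2 missionaries + 2 cannibals across (skiff there); 2 missionaries + 2 cannibals across (skiff back at the start); 3 missionaries + 3 cannibals across (skiff there). So no valid plan exists.

No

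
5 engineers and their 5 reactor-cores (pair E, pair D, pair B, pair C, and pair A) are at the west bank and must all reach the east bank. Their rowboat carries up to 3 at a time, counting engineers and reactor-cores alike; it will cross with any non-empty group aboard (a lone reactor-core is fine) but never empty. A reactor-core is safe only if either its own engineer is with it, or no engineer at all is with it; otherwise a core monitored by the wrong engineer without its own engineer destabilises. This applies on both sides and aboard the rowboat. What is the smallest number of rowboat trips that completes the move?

Counting alone: each trip to the east bank takes at most 3 across and each return brings at least 1 back, so after t trips out (and t−1 returns) at most 3t − (t−1) of the 10 are across; that first reaches 10 at t = 5, so at least 9 crossings are needed.
The safety rule pushes this higher. Following every safe sequence of crossings, the most of the 10 that can be at the east bank as the rowboat arrives there on crossing 9 is 9 — never all 10.
So no plan with fewer than 11 crossings exists, and this one achieves 11:
1. engineer E and reactor-core E cross → the east bank.
2. engineer E crosses ← the west bank.
3. reactor-core B, reactor-core C, and reactor-core D cross → the east bank.
4. reactor-core E crosses ← the west bank.
5. engineer B, engineer C, and engineer D cross → the east bank.
6. engineer D and reactor-core D cross ← the west bank.
7. engineer A, engineer D, and engineer E cross → the east bank.
8. reactor-core B crosses ← the west bank.
9. reactor-core D and reactor-core E cross → the east bank.
10. reactor-core E crosses ← the west bank.
11. reactor-core A, reactor-core B, and reactor-core E cross → the east bank.

11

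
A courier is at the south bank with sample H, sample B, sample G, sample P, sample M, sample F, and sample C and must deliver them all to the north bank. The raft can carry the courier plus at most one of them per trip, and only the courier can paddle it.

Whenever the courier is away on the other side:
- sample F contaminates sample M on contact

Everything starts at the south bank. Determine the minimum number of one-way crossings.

13

Counting alone: the courier can take at most 1 across per trip to the north bank, so moving all 7 needs at least 7 loaded trips out, with a return between consecutive ones — at least 13 crossings.
The plan below uses exactly 13 crossings, so it is optimal:
1. Courier goes to the north bank with sample M.
2. Courier goes back to the south bank alone.
3. Courier goes to the north bank with sample H.
4. Courier goes back to the south bank alone.
5. Courier goes to the north bank with sample B.
6. Courier goes back to the south bank alone.
7. Courier goes to the north bank with sample G.
8. Courier goes back to the south bank alone.
9. Courier goes to the north bank with sample P.
10. Courier goes back to the south bank alone.
11. Courier goes to the north bank with sample C.
12. Courier goes back to the south bank alone.
13. Courier goes to the north bank with sample F.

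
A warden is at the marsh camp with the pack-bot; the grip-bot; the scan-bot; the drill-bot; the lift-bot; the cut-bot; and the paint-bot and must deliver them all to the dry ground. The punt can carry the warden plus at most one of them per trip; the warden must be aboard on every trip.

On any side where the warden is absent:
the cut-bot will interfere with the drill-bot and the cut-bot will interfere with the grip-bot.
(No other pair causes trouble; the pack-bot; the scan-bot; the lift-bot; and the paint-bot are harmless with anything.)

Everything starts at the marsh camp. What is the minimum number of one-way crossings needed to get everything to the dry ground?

15

Counting alone: the warden can take at most 1 across per trip to the dry ground, so moving all 7 needs at least 7 loaded trips out, with a return between consecutive ones — at least 13 crossings.
The safety rule pushes this higher. Following every safe sequence of crossings, the most of the 7 that can be at the dry ground as the punt arrives there on crossing 13 is 6 — never all 7.
So no plan with fewer than 15 crossings exists, and this one achieves 15:
1. Warden goes to the dry ground with the cut-bot.  [the marsh camp: the drill-bot, the grip-bot, the lift-bot, the pack-bot, the paint-bot, the scan-bot | the dry ground: the cut-bot]
2. Warden goes back to the marsh camp alone.  [the marsh camp: the drill-bot, the grip-bot, the lift-bot, the pack-bot, the paint-bot, the scan-bot | the dry ground: the cut-bot]
3. Warden goes to the dry ground with the pack-bot.  [the marsh camp: the drill-bot, the grip-bot, the lift-bot, the paint-bot, the scan-bot | the dry ground: the cut-bot, the pack-bot]
4. Warden goes back to the marsh camp alone.  [the marsh camp: the drill-bot, the grip-bot, the lift-bot, the paint-bot, the scan-bot | the dry ground: the cut-bot, the pack-bot]
5. Warden goes to the dry ground with the grip-bot.  [the marsh camp: the drill-bot, the lift-bot, the paint-bot, the scan-bot | the dry ground: the cut-bot, the grip-bot, the pack-bot]
6. Warden goes back to the marsh camp with the cut-bot.  [the marsh camp: the cut-bot, the drill-bot, the lift-bot, the paint-bot, the scan-bot | the dry ground: the grip-bot, the pack-bot]
7. Warden goes to the dry ground with the drill-bot.  [the marsh camp: the cut-bot, the lift-bot, the paint-bot, the scan-bot | the dry ground: the drill-bot, the grip-bot, the pack-bot]
8. Warden goes back to the marsh camp alone.  [the marsh camp: the cut-bot, the lift-bot, the paint-bot, the scan-bot | the dry ground: the drill-bot, the grip-bot, the pack-bot]
9. Warden goes to the dry ground with the scan-bot.  [the marsh camp: the cut-bot, the lift-bot, the paint-bot | the dry ground: the drill-bot, the grip-bot, the pack-bot, the scan-bot]
10. Warden goes back to the marsh camp alone.  [the marsh camp: the cut-bot, the lift-bot, the paint-bot | the dry ground: the drill-bot, the grip-bot, the pack-bot, the scan-bot]
11. Warden goes to the dry ground with the lift-bot.  [the marsh camp: the cut-bot, the paint-bot | the dry ground: the drill-bot, the grip-bot, the lift-bot, the pack-bot, the scan-bot]
12. Warden goes back to the marsh camp alone.  [the marsh camp: the cut-bot, the paint-bot | the dry ground: the drill-bot, the grip-bot, the lift-bot, the pack-bot, the scan-bot]
13. Warden goes to the dry ground with the paint-bot.  [the marsh camp: the cut-bot | the dry ground: the drill-bot, the grip-bot, the lift-bot, the pack-bot, the paint-bot, the scan-bot]
14. Warden goes back to the marsh camp alone.  [the marsh camp: the cut-bot | the dry ground: the drill-bot, the grip-bot, the lift-bot, the pack-bot, the paint-bot, the scan-bot]
15. Warden goes to the dry ground with the cut-bot.  [the marsh camp: — | the dry ground: the cut-bot, the drill-bot, the grip-bot, the lift-bot, the pack-bot, the paint-bot, the scan-bot]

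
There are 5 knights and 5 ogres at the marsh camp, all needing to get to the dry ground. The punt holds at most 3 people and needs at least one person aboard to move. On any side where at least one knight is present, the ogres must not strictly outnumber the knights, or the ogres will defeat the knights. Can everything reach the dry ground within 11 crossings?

Yes — this plan uses 11 crossings (≤ 11):
1. 2 ogres → the dry ground.  (the marsh camp: 5K 3O; the dry ground: 0K 2O)
2. 1 ogre ← the marsh camp.  (the marsh camp: 5K 4O; the dry ground: 0K 1O)
3. 3 ogres → the dry ground.  (the marsh camp: 5K 1O; the dry ground: 0K 4O)
4. 1 ogre ← the marsh camp.  (the marsh camp: 5K 2O; the dry ground: 0K 3O)
5. 3 knights → the dry ground.  (the marsh camp: 2K 2O; the dry ground: 3K 3O)
6. 1 knight and 1 ogre ← the marsh camp.  (the marsh camp: 3K 3O; the dry ground: 2K 2O)
7. 3 knights → the dry ground.  (the marsh camp: 0K 3O; the dry ground: 5K 2O)
8. 1 ogre ← the marsh camp.  (the marsh camp: 0K 4O; the dry ground: 5K 1O)
9. 2 ogres → the dry ground.  (the marsh camp: 0K 2O; the dry ground: 5K 3O)
10. 1 ogre ← the marsh camp.  (the marsh camp: 0K 3O; the dry ground: 5K 2O)
11. 3 ogres → the dry ground.  (the marsh camp: 0K 0O; the dry ground: 5K 5O)

Yes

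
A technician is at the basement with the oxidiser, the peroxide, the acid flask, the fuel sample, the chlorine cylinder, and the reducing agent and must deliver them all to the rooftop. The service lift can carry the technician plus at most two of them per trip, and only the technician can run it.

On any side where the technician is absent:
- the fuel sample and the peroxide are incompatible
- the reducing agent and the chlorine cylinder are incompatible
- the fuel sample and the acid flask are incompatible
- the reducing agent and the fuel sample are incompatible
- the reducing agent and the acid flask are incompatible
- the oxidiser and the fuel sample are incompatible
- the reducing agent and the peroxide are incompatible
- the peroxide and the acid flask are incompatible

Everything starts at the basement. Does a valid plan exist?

No

Whatever the first load, the items left behind include a forbidden pair without the technician. No opening move is safe, so no plan exists.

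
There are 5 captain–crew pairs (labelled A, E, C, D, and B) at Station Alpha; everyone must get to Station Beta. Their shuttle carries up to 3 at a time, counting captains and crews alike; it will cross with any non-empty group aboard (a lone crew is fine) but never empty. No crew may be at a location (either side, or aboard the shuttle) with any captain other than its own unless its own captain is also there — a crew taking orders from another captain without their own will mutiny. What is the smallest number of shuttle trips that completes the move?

Counting alone: each trip to Station Beta takes at most 3 across and each return brings at least 1 back, so after t trips out (and t−1 returns) at most 3t − (t−1) of the 10 are across; that first reaches 10 at t = 5, so at least 9 crossings are needed.
The safety rule pushes this higher. Following every safe sequence of crossings, the most of the 10 that can be at Station Beta as the shuttle arrives there on crossing 9 is 9 — never all 10.
So no plan with fewer than 11 crossings exists, and this one achieves 11:
1. captain A and crew A cross → Station Beta.
2. captain A crosses ← Station Alpha.
3. crew C, crew D, and crew E cross → Station Beta.
4. crew A crosses ← Station Alpha.
5. captain C, captain D, and captain E cross → Station Beta.
6. captain E and crew E cross ← Station Alpha.
7. captain A, captain B, and captain E cross → Station Beta.
8. crew C crosses ← Station Alpha.
9. crew A and crew E cross → Station Beta.
10. crew A crosses ← Station Alpha.
11. crew A, crew B, and crew C cross → Station Beta.

11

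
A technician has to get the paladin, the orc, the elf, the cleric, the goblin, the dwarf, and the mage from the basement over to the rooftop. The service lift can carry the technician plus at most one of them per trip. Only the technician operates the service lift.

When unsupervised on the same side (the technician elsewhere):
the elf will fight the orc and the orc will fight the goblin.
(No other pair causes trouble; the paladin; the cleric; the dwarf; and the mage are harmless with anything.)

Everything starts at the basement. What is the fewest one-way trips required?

Counting alone: the technician can take at most 1 across per trip to the rooftop, so moving all 7 needs at least 7 loaded trips out, with a return between consecutive ones — at least 13 crossings.
The safety rule pushes this higher. Following every safe sequence of crossings, the most of the 7 that can be at the rooftop as the service lift arrives there on crossing 13 is 6 — never all 7.
So no plan with fewer than 15 crossings exists, and this one achieves 15:
1. Technician goes to the rooftop with the orc.  [the basement: the cleric, the dwarf, the elf, the goblin, the mage, the paladin | the rooftop: the orc]
2. Technician goes back to the basement alone.  [the basement: the cleric, the dwarf, the elf, the goblin, the mage, the paladin | the rooftop: the orc]
3. Technician goes to the rooftop with the paladin.  [the basement: the cleric, the dwarf, the elf, the goblin, the mage | the rooftop: the orc, the paladin]
4. Technician goes back to the basement alone.  [the basement: the cleric, the dwarf, the elf, the goblin, the mage | the rooftop: the orc, the paladin]
5. Technician goes to the rooftop with the elf.  [the basement: the cleric, the dwarf, the goblin, the mage | the rooftop: the elf, the orc, the paladin]
6. Technician goes back to the basement with the orc.  [the basement: the cleric, the dwarf, the goblin, the mage, the orc | the rooftop: the elf, the paladin]
7. Technician goes to the rooftop with the goblin.  [the basement: the cleric, the dwarf, the mage, the orc | the rooftop: the elf, the goblin, the paladin]
8. Technician goes back to the basement alone.  [the basement: the cleric, the dwarf, the mage, the orc | the rooftop: the elf, the goblin, the paladin]
9. Technician goes to the rooftop with the cleric.  [the basement: the dwarf, the mage, the orc | the rooftop: the cleric, the elf, the goblin, the paladin]
10. Technician goes back to the basement alone.  [the basement: the dwarf, the mage, the orc | the rooftop: the cleric, the elf, the goblin, the paladin]
11. Technician goes to the rooftop with the dwarf.  [the basement: the mage, the orc | the rooftop: the cleric, the dwarf, the elf, the goblin, the paladin]
12. Technician goes back to the basement alone.  [the basement: the mage, the orc | the rooftop: the cleric, the dwarf, the elf, the goblin, the paladin]
13. Technician goes to the rooftop with the mage.  [the basement: the orc | the rooftop: the cleric, the dwarf, the elf, the goblin, the mage, the paladin]
14. Technician goes back to the basement alone.  [the basement: the orc | the rooftop: the cleric, the dwarf, the elf, the goblin, the mage, the paladin]
15. Technician goes to the rooftop with the orc.  [the basement: — | the rooftop: the cleric, the dwarf, the elf, the goblin, the mage, the orc, the paladin]

15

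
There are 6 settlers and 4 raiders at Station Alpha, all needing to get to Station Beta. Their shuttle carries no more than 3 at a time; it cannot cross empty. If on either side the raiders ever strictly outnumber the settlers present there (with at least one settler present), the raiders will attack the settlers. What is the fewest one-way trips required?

Counting alone: each trip to Station Beta takes at most 3 across and each return brings at least 1 back, so after t trips out (and t−1 returns) at most 3t − (t−1) of the 10 are across; that first reaches 10 at t = 5, so at least 9 crossings are needed.
The plan below uses exactly 9 crossings, so it is optimal:
1. 2 raiders → Station Beta.  (Station Alpha: 6S 2R; Station Beta: 0S 2R)
2. 1 raider ← Station Alpha.  (Station Alpha: 6S 3R; Station Beta: 0S 1R)
3. 3 raiders → Station Beta.  (Station Alpha: 6S 0R; Station Beta: 0S 4R)
4. 1 raider ← Station Alpha.  (Station Alpha: 6S 1R; Station Beta: 0S 3R)
5. 3 settlers → Station Beta.  (Station Alpha: 3S 1R; Station Beta: 3S 3R)
6. 1 raider ← Station Alpha.  (Station Alpha: 3S 2R; Station Beta: 3S 2R)
7. 1 settler and 2 raiders → Station Beta.  (Station Alpha: 2S 0R; Station Beta: 4S 4R)
8. 1 raider ← Station Alpha.  (Station Alpha: 2S 1R; Station Beta: 4S 3R)
9. 2 settlers and 1 raider → Station Beta.  (Station Alpha: 0S 0R; Station Beta: 6S 4R)

9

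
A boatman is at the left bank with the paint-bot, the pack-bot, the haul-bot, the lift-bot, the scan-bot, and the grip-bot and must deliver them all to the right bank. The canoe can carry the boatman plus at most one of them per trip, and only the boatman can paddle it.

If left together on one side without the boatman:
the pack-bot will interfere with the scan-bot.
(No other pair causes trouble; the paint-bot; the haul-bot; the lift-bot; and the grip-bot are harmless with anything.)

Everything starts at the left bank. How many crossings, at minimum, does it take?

Counting alone: the boatman can take at most 1 across per trip to the right bank, so moving all 6 needs at least 6 loaded trips out, with a return between consecutive ones — at least 11 crossings.
The plan below uses exactly 11 crossings, so it is optimal:
1. Boatman goes to the right bank with the pack-bot.
2. Boatman goes back to the left bank alone.
3. Boatman goes to the right bank with the paint-bot.
4. Boatman goes back to the left bank alone.
5. Boatman goes to the right bank with the haul-bot.
6. Boatman goes back to the left bank alone.
7. Boatman goes to the right bank with the lift-bot.
8. Boatman goes back to the left bank alone.
9. Boatman goes to the right bank with the grip-bot.
10. Boatman goes back to the left bank alone.
11. Boatman goes to the right bank with the scan-bot.

11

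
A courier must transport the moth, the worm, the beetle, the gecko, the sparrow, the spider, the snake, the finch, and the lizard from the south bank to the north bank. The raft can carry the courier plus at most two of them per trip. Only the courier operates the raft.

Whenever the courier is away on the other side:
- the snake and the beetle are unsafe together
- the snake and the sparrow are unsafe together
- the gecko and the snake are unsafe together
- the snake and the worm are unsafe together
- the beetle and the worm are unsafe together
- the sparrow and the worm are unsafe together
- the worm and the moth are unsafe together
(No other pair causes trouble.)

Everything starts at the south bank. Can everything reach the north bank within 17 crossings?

Yes — this plan uses 15 crossings (≤ 17):
1. Courier goes to the north bank with the snake and the worm.  [the south bank: the beetle, the finch, the gecko, the lizard, the moth, the sparrow, the spider | the north bank: the snake, the worm]
2. Courier goes back to the south bank with the worm.  [the south bank: the beetle, the finch, the gecko, the lizard, the moth, the sparrow, the spider, the worm | the north bank: the snake]
3. Courier goes to the north bank with the moth and the worm.  [the south bank: the beetle, the finch, the gecko, the lizard, the sparrow, the spider | the north bank: the moth, the snake, the worm]
4. Courier goes back to the south bank with the worm.  [the south bank: the beetle, the finch, the gecko, the lizard, the sparrow, the spider, the worm | the north bank: the moth, the snake]
5. Courier goes to the north bank with the spider and the worm.  [the south bank: the beetle, the finch, the gecko, the lizard, the sparrow | the north bank: the moth, the snake, the spider, the worm]
6. Courier goes back to the south bank with the worm.  [the south bank: the beetle, the finch, the gecko, the lizard, the sparrow, the worm | the north bank: the moth, the snake, the spider]
7. Courier goes to the north bank with the finch and the worm.  [the south bank: the beetle, the gecko, the lizard, the sparrow | the north bank: the finch, the moth, the snake, the spider, the worm]
8. Courier goes back to the south bank with the worm.  [the south bank: the beetle, the gecko, the lizard, the sparrow, the worm | the north bank: the finch, the moth, the snake, the spider]
9. Courier goes to the north bank with the lizard and the worm.  [the south bank: the beetle, the gecko, the sparrow | the north bank: the finch, the lizard, the moth, the snake, the spider, the worm]
10. Courier goes back to the south bank with the worm.  [the south bank: the beetle, the gecko, the sparrow, the worm | the north bank: the finch, the lizard, the moth, the snake, the spider]
11. Courier goes to the north bank with the beetle and the sparrow.  [the south bank: the gecko, the worm | the north bank: the beetle, the finch, the lizard, the moth, the snake, the sparrow, the spider]
12. Courier goes back to the south bank with the snake.  [the south bank: the gecko, the snake, the worm | the north bank: the beetle, the finch, the lizard, the moth, the sparrow, the spider]
13. Courier goes to the north bank with the gecko and the worm.  [the south bank: the snake | the north bank: the beetle, the finch, the gecko, the lizard, the moth, the sparrow, the spider, the worm]
14. Courier goes back to the south bank with the worm.  [the south bank: the snake, the worm | the north bank: the beetle, the finch, the gecko, the lizard, the moth, the sparrow, the spider]
15. Courier goes to the north bank with the snake and the worm.  [the south bank: — | the north bank: the beetle, the finch, the gecko, the lizard, the moth, the snake, the sparrow, the spider, the worm]

Yes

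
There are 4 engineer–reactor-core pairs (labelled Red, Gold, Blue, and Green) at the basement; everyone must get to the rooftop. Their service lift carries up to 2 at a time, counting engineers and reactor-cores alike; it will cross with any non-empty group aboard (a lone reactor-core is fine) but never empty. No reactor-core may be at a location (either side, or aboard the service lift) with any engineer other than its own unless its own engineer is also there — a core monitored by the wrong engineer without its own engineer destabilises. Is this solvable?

Following every safe sequence of crossings from the start, the most of the 8 that can be at the rooftop as the service lift arrives there on crossings 1, 3, 5 is 2, 3, 4 respectively; the best ever achieved is 4 of 8.
From crossing 7 on, no configuration arises that was not already reachable earlier: only 44 distinct safe configurations (who is on which side, and where the service lift is) can ever be reached, none of them has everyone across, and every continuation just revisits them. So no valid plan exists.

No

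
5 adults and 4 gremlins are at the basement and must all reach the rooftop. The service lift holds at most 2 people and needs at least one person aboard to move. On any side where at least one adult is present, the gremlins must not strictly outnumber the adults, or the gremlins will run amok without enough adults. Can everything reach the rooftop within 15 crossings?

Yes — this plan uses 15 crossings (≤ 15):
1. 2 gremlins → the rooftop.  (the basement: 5A 2G; the rooftop: 0A 2G)
2. 1 gremlin ← the basement.  (the basement: 5A 3G; the rooftop: 0A 1G)
3. 2 gremlins → the rooftop.  (the basement: 5A 1G; the rooftop: 0A 3G)
4. 1 gremlin ← the basement.  (the basement: 5A 2G; the rooftop: 0A 2G)
5. 2 adults → the rooftop.  (the basement: 3A 2G; the rooftop: 2A 2G)
6. 1 gremlin ← the basement.  (the basement: 3A 3G; the rooftop: 2A 1G)
7. 1 adult and 1 gremlin → the rooftop.  (the basement: 2A 2G; the rooftop: 3A 2G)
8. 1 adult ← the basement.  (the basement: 3A 2G; the rooftop: 2A 2G)
9. 1 adult and 1 gremlin → the rooftop.  (the basement: 2A 1G; the rooftop: 3A 3G)
10. 1 gremlin ← the basement.  (the basement: 2A 2G; the rooftop: 3A 2G)
11. 1 adult and 1 gremlin → the rooftop.  (the basement: 1A 1G; the rooftop: 4A 3G)
12. 1 adult ← the basement.  (the basement: 2A 1G; the rooftop: 3A 3G)
13. 1 adult and 1 gremlin → the rooftop.  (the basement: 1A 0G; the rooftop: 4A 4G)
14. 1 gremlin ← the basement.  (the basement: 1A 1G; the rooftop: 4A 3G)
15. 1 adult and 1 gremlin → the rooftop.  (the basement: 0A 0G; the rooftop: 5A 4G)

Yes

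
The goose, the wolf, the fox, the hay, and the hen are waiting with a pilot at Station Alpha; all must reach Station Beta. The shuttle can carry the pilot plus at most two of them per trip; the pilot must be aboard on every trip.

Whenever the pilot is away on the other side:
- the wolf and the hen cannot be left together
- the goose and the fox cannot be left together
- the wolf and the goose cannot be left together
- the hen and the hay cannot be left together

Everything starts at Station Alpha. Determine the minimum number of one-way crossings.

7

Counting alone: the pilot can take at most 2 across per trip to Station Beta, so moving all 5 needs at least 3 loaded trips out, with a return between consecutive ones — at least 5 crossings.
The safety rule pushes this higher. Following every safe sequence of crossings, the most of the 5 that can be at Station Beta as the shuttle arrives there on crossing 5 is 4 — never all 5.
So no plan with fewer than 7 crossings exists, and this one achieves 7:
1. Pilot goes to Station Beta with the goose and the hen.
2. Pilot goes back to Station Alpha alone.
3. Pilot goes to Station Beta with the wolf.
4. Pilot goes back to Station Alpha with the goose and the hen.
5. Pilot goes to Station Beta with the fox and the hay.
6. Pilot goes back to Station Alpha alone.
7. Pilot goes to Station Beta with the goose and the hen.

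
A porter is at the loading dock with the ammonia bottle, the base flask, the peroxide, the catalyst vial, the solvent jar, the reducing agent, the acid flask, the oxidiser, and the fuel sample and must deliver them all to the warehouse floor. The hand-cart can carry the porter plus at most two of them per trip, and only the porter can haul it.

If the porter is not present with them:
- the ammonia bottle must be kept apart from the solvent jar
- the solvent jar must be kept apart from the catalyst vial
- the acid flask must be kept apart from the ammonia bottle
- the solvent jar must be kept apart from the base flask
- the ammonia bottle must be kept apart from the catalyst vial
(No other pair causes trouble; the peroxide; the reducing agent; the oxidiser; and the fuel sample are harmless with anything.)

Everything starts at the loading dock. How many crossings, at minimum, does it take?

Counting alone: the porter can take at most 2 across per trip to the warehouse floor, so moving all 9 needs at least 5 loaded trips out, with a return between consecutive ones — at least 9 crossings.
The safety rule pushes this higher. Following every safe sequence of crossings, the most of the 9 that can be at the warehouse floor as the hand-cart arrives there on crossings 9, 11, 13 is 6, 7, 8 respectively — never all 9.
So no plan with fewer than 15 crossings exists, and this one achieves 15:
1. Porter goes to the warehouse floor with the ammonia bottle and the solvent jar.  [the loading dock: the acid flask, the base flask, the catalyst vial, the fuel sample, the oxidiser, the peroxide, the reducing agent | the warehouse floor: the ammonia bottle, the solvent jar]
2. Porter goes back to the loading dock with the ammonia bottle.  [the loading dock: the acid flask, the ammonia bottle, the base flask, the catalyst vial, the fuel sample, the oxidiser, the peroxide, the reducing agent | the warehouse floor: the solvent jar]
3. Porter goes to the warehouse floor with the ammonia bottle and the base flask.  [the loading dock: the acid flask, the catalyst vial, the fuel sample, the oxidiser, the peroxide, the reducing agent | the warehouse floor: the ammonia bottle, the base flask, the solvent jar]
4. Porter goes back to the loading dock with the solvent jar.  [the loading dock: the acid flask, the catalyst vial, the fuel sample, the oxidiser, the peroxide, the reducing agent, the solvent jar | the warehouse floor: the ammonia bottle, the base flask]
5. Porter goes to the warehouse floor with the catalyst vial and the peroxide.  [the loading dock: the acid flask, the fuel sample, the oxidiser, the reducing agent, the solvent jar | the warehouse floor: the ammonia bottle, the base flask, the catalyst vial, the peroxide]
6. Porter goes back to the loading dock with the ammonia bottle.  [the loading dock: the acid flask, the ammonia bottle, the fuel sample, the oxidiser, the reducing agent, the solvent jar | the warehouse floor: the base flask, the catalyst vial, the peroxide]
7. Porter goes to the warehouse floor with the ammonia bottle and the reducing agent.  [the loading dock: the acid flask, the fuel sample, the oxidiser, the solvent jar | the warehouse floor: the ammonia bottle, the base flask, the catalyst vial, the peroxide, the reducing agent]
8. Porter goes back to the loading dock with the ammonia bottle.  [the loading dock: the acid flask, the ammonia bottle, the fuel sample, the oxidiser, the solvent jar | the warehouse floor: the base flask, the catalyst vial, the peroxide, the reducing agent]
9. Porter goes to the warehouse floor with the acid flask and the ammonia bottle.  [the loading dock: the fuel sample, the oxidiser, the solvent jar | the warehouse floor: the acid flask, the ammonia bottle, the base flask, the catalyst vial, the peroxide, the reducing agent]
10. Porter goes back to the loading dock with the ammonia bottle.  [the loading dock: the ammonia bottle, the fuel sample, the oxidiser, the solvent jar | the warehouse floor: the acid flask, the base flask, the catalyst vial, the peroxide, the reducing agent]
11. Porter goes to the warehouse floor with the ammonia bottle and the oxidiser.  [the loading dock: the fuel sample, the solvent jar | the warehouse floor: the acid flask, the ammonia bottle, the base flask, the catalyst vial, the oxidiser, the peroxide, the reducing agent]
12. Porter goes back to the loading dock with the ammonia bottle.  [the loading dock: the ammonia bottle, the fuel sample, the solvent jar | the warehouse floor: the acid flask, the base flask, the catalyst vial, the oxidiser, the peroxide, the reducing agent]
13. Porter goes to the warehouse floor with the ammonia bottle and the fuel sample.  [the loading dock: the solvent jar | the warehouse floor: the acid flask, the ammonia bottle, the base flask, the catalyst vial, the fuel sample, the oxidiser, the peroxide, the reducing agent]
14. Porter goes back to the loading dock with the ammonia bottle.  [the loading dock: the ammonia bottle, the solvent jar | the warehouse floor: the acid flask, the base flask, the catalyst vial, the fuel sample, the oxidiser, the peroxide, the reducing agent]
15. Porter goes to the warehouse floor with the ammonia bottle and the solvent jar.  [the loading dock: — | the warehouse floor: the acid flask, the ammonia bottle, the base flask, the catalyst vial, the fuel sample, the oxidiser, the peroxide, the reducing agent, the solvent jar]

15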